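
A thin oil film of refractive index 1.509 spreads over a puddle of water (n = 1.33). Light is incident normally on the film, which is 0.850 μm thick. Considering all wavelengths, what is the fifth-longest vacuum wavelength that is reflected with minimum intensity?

513 nm

At the upper boundary (n = 1.0 to n = 1.509) the reflected ray undergoes a half-wave phase shift.
At the lower boundary (n = 1.509 to n = 1.33) the reflected ray undergoes no phase shift.
Net: one phase inversion between the two reflected rays.
With one net inversion, destructive interference in reflection requires 2 n t = m λ.
λ = 2 n t / m. The fifth-longest wavelength is m = 5: λ = 2 × 1.509 × 850 / 5.00 = 513 nm.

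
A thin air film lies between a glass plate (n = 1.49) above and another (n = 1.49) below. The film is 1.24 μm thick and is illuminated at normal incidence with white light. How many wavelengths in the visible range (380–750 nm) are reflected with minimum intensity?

At the upper boundary (n = 1.49 to n = 1.0) the reflected ray undergoes no phase shift.
Ray reflecting at the bottom interface goes from n = 1.0 toward n = 1.49: a half-wave phase shift.
Exactly one π shift → a net half-wave offset.
For weak reflection here: 2 n t = m λ.
λ = 2 n t / m = 2480 / m nm.
m=3: 827 nm (IR); m=4: 620 nm (visible); m=5: 496 nm (visible); m=6: 413 nm (visible); m=7: 354 nm (UV).

3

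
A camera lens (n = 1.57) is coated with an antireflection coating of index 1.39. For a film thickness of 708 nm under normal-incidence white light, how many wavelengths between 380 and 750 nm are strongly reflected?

At the upper boundary (n = 1.0 to n = 1.39) the reflected ray undergoes a half-wave phase shift.
At the lower boundary (n = 1.39 to n = 1.57) the reflected ray undergoes a half-wave phase shift.
Net: no relative phase inversion (both shifts match).
With no net inversion, constructive interference in reflection requires 2 n t = m λ.
λ = 2 n t / m = 1968 / m nm.
m=2: 984 nm (IR); m=3: 656 nm (visible); m=4: 492 nm (visible); m=5: 394 nm (visible); m=6: 328 nm (UV).

3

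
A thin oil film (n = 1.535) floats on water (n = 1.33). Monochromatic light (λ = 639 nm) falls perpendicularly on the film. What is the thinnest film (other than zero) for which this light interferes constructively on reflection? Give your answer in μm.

At the upper boundary (n = 1.0 to n = 1.535) the reflected ray undergoes a half-wave phase shift.
Bottom surface (1.535 → 1.33): reflection off a lower-index medium gives no phase shift.
Net: one phase inversion between the two reflected rays.
So the condition for constructive reflection is 2 n t = (m + ½) λ.
Minimum at m = 0: t = λ / (4 n) = 639 / (4 × 1.535) = 104 nm.

0.104 μm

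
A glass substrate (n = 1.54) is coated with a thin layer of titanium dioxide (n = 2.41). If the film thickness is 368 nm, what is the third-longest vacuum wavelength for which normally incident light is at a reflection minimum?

591 nm

Top surface (1.0 → 2.41): reflection off a higher-index medium gives a half-wave phase shift.
Bottom surface (2.41 → 1.54): reflection off a lower-index medium gives no phase shift.
Net: one phase inversion between the two reflected rays.
For minimum reflection here: 2 n t = m λ.
λ = 2 n t / m. The third-longest wavelength is m = 3: λ = 2 × 2.41 × 368 / 3.00 = 591 nm.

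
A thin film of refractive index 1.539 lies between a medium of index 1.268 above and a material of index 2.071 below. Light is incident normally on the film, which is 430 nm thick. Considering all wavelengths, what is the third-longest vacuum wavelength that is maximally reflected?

Ray reflecting at the top interface goes from n = 1.268 toward n = 1.539: a half-wave phase shift.
At the lower boundary (n = 1.539 to n = 2.071) the reflected ray undergoes a half-wave phase shift.
The two reflections carry the same phase change, so no net offset.
With no net inversion, constructive interference in reflection requires 2 n t = m λ.
λ = 2 n t / m. The third-longest wavelength is m = 3: λ = 2 × 1.539 × 430 / 3.00 = 441 nm.

441 nm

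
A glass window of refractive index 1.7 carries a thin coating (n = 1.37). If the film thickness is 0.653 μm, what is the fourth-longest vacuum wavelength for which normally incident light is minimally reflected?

Ray reflecting at the top interface goes from n = 1.0 toward n = 1.37: a half-wave phase shift.
At the lower boundary (n = 1.37 to n = 1.7) the reflected ray undergoes a half-wave phase shift.
Zero or two π shifts → no net half-wave offset.
With no net inversion, destructive interference in reflection requires 2 n t = (m + ½) λ.
λ = 2 n t / (m + ½). The fourth-longest wavelength is m = 3: λ = 2 × 1.37 × 653 / 3.50 = 511 nm.

511 nm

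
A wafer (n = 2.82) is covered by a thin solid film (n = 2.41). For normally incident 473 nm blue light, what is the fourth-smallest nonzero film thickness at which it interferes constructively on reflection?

393 nm

Top surface (1.0 → 2.41): reflection off a higher-index medium gives a half-wave phase shift.
At the lower boundary (n = 2.41 to n = 2.82) the reflected ray undergoes a half-wave phase shift.
The two reflections carry the same phase change, so no net offset.
So the condition for constructive reflection is 2 n t = m λ.
The fourth-smallest nonzero thickness corresponds to m = 4: t = m λ / (2 n) = 4.00 × 473 / (2 × 2.41) = 393 nm.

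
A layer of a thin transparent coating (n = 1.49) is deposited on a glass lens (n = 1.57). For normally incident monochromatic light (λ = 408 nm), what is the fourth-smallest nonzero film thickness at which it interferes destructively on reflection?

479 nm

At the upper boundary (n = 1.0 to n = 1.49) the reflected ray undergoes a half-wave phase shift.
Bottom surface (1.49 → 1.57): reflection off a higher-index medium gives a half-wave phase shift.
Zero or two π shifts → no net half-wave offset.
With no net inversion, destructive interference in reflection requires 2 n t = (m + ½) λ.
The fourth-smallest nonzero thickness corresponds to m = 3: t = (m + ½) λ / (2 n) = 3.50 × 408 / (2 × 1.49) = 479 nm.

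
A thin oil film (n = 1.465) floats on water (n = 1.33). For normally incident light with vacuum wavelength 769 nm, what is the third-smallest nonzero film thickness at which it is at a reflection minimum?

At the upper boundary (n = 1.0 to n = 1.465) the reflected ray undergoes a half-wave phase shift.
Bottom surface (1.465 → 1.33): reflection off a lower-index medium gives no phase shift.
The two reflections differ by half a wavelength.
So the condition for destructive reflection is 2 n t = m λ.
The third-smallest nonzero thickness corresponds to m = 3: t = m λ / (2 n) = 3.00 × 769 / (2 × 1.465) = 787 nm.

787 nm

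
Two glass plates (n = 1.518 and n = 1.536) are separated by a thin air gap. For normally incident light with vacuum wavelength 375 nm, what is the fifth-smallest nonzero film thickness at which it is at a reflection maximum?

Top surface (1.518 → 1.0): reflection off a lower-index medium gives no phase shift.
At the lower boundary (n = 1.0 to n = 1.536) the reflected ray undergoes a half-wave phase shift.
Net: one phase inversion between the two reflected rays.
For maximum reflection here: 2 n t = (m + ½) λ.
The fifth-smallest nonzero thickness corresponds to m = 4: t = (m + ½) λ / (2 n) = 4.50 × 375 / (2 × 1.0) = 844 nm.

844 nm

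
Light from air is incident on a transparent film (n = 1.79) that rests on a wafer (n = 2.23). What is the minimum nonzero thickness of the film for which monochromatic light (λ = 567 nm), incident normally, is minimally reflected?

79.2 nm

Top surface (1.0 → 1.79): reflection off a higher-index medium gives a half-wave phase shift.
Ray reflecting at the bottom interface goes from n = 1.79 toward n = 2.23: a half-wave phase shift.
Net: no relative phase inversion (both shifts match).
With no net inversion, destructive interference in reflection requires 2 n t = (m + ½) λ.
Minimum at m = 0: t = λ / (4 n) = 567 / (4 × 1.79) = 79.2 nm.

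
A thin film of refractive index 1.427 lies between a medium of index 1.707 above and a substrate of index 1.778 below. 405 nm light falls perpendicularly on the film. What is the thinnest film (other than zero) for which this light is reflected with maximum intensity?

At the upper boundary (n = 1.707 to n = 1.427) the reflected ray undergoes no phase shift.
At the lower boundary (n = 1.427 to n = 1.778) the reflected ray undergoes a half-wave phase shift.
Net: one phase inversion between the two reflected rays.
So the condition for constructive reflection is 2 n t = (m + ½) λ.
Minimum at m = 0: t = λ / (4 n) = 405 / (4 × 1.427) = 71.0 nm.

71.0 nm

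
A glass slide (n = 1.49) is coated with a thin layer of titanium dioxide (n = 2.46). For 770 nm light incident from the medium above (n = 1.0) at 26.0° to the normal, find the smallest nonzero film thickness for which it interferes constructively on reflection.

Ray reflecting at the top interface goes from n = 1.0 toward n = 2.46: a half-wave phase shift.
Bottom surface (2.46 → 1.49): reflection off a lower-index medium gives no phase shift.
The two reflections differ by half a wavelength.
With one net inversion, constructive interference in reflection requires 2 n t cos θ_r = (m + ½) λ.
Snell's law: 1.0 sin 26.0° = 2.46 sin θ_r → sin θ_r = 0.178, cos θ_r = 0.984.
Minimum at m = 0: t = λ / (4 n cos θ_r) = 770 / (4 × 2.46 × 0.984) = 79.5 nm.

79.5 nm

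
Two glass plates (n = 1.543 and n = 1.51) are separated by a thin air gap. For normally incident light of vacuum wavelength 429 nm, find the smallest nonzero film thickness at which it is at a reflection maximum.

107 nm

Top surface (1.543 → 1.0): reflection off a lower-index medium gives no phase shift.
Bottom surface (1.0 → 1.51): reflection off a higher-index medium gives a half-wave phase shift.
Exactly one π shift → a net half-wave offset.
With one net inversion, constructive interference in reflection requires 2 n t = (m + ½) λ.
Minimum at m = 0: t = λ / (4 n) = 429 / (4 × 1.0) = 107 nm.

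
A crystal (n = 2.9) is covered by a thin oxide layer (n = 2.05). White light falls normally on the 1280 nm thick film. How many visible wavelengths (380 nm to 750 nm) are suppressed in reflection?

7

At the upper boundary (n = 1.0 to n = 2.05) the reflected ray undergoes a half-wave phase shift.
Bottom surface (2.05 → 2.9): reflection off a higher-index medium gives a half-wave phase shift.
The two reflections carry the same phase change, so no net offset.
With no net inversion, destructive interference in reflection requires 2 n t = (m + ½) λ.
λ = 2 n t / (m + ½) = 5248 / (m + ½) nm.
m=6: 807 nm (IR); m=7: 700 nm (visible); m=8: 617 nm (visible); m=9: 552 nm (visible); m=10: 500 nm (visible); m=11: 456 nm (visible); m=12: 420 nm (visible); m=13: 389 nm (visible); m=14: 362 nm (UV).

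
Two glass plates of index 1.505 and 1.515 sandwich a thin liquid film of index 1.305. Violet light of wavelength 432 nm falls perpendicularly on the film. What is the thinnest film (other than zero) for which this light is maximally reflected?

82.8 nm

At the upper boundary (n = 1.505 to n = 1.305) the reflected ray undergoes no phase shift.
Ray reflecting at the bottom interface goes from n = 1.305 toward n = 1.515: a half-wave phase shift.
Net: one phase inversion between the two reflected rays.
So the condition for constructive reflection is 2 n t = (m + ½) λ.
Minimum at m = 0: t = λ / (4 n) = 432 / (4 × 1.305) = 82.8 nm.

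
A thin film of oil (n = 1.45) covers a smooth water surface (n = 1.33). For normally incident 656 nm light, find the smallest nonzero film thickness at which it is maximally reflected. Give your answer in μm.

0.113 μm

Top surface (1.0 → 1.45): reflection off a higher-index medium gives a half-wave phase shift.
Bottom surface (1.45 → 1.33): reflection off a lower-index medium gives no phase shift.
The two reflections differ by half a wavelength.
So the condition for constructive reflection is 2 n t = (m + ½) λ.
Minimum at m = 0: t = λ / (4 n) = 656 / (4 × 1.45) = 113 nm.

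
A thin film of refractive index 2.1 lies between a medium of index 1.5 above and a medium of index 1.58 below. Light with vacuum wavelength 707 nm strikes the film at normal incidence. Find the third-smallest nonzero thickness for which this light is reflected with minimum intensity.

Top surface (1.5 → 2.1): reflection off a higher-index medium gives a half-wave phase shift.
Bottom surface (2.1 → 1.58): reflection off a lower-index medium gives no phase shift.
Net: one phase inversion between the two reflected rays.
With one net inversion, destructive interference in reflection requires 2 n t = m λ.
The third-smallest nonzero thickness corresponds to m = 3: t = m λ / (2 n) = 3.00 × 707 / (2 × 2.1) = 505 nm.

505 nm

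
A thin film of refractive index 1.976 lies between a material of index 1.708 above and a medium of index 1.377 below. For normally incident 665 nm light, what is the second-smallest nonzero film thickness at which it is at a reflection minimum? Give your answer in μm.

Top surface (1.708 → 1.976): reflection off a higher-index medium gives a half-wave phase shift.
Ray reflecting at the bottom interface goes from n = 1.976 toward n = 1.377: no phase shift.
The two reflections differ by half a wavelength.
With one net inversion, destructive interference in reflection requires 2 n t = m λ.
The second-smallest nonzero thickness corresponds to m = 2: t = m λ / (2 n) = 2.00 × 665 / (2 × 1.976) = 337 nm.

0.337 μm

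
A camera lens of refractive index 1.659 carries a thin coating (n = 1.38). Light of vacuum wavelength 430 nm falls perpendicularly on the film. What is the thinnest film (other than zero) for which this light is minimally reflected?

At the upper boundary (n = 1.0 to n = 1.38) the reflected ray undergoes a half-wave phase shift.
Ray reflecting at the bottom interface goes from n = 1.38 toward n = 1.659: a half-wave phase shift.
Zero or two π shifts → no net half-wave offset.
For minimum reflection here: 2 n t = (m + ½) λ.
Minimum at m = 0: t = λ / (4 n) = 430 / (4 × 1.38) = 77.9 nm.

77.9 nm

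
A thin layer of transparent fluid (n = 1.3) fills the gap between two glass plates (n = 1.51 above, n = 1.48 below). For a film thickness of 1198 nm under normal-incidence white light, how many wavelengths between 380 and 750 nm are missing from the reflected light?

Ray reflecting at the top interface goes from n = 1.51 toward n = 1.3: no phase shift.
Ray reflecting at the bottom interface goes from n = 1.3 toward n = 1.48: a half-wave phase shift.
Exactly one π shift → a net half-wave offset.
So the condition for destructive reflection is 2 n t = m λ.
λ = 2 n t / m = 3115 / m nm.
m=4: 779 nm (IR); m=5: 623 nm (visible); m=6: 519 nm (visible); m=7: 445 nm (visible); m=8: 389 nm (visible); m=9: 346 nm (UV).

4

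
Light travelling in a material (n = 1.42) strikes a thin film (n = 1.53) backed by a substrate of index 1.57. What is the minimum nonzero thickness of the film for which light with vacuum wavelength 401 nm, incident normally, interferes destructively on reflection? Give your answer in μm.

0.0655 μm

At the upper boundary (n = 1.42 to n = 1.53) the reflected ray undergoes a half-wave phase shift.
Ray reflecting at the bottom interface goes from n = 1.53 toward n = 1.57: a half-wave phase shift.
Zero or two π shifts → no net half-wave offset.
With no net inversion, destructive interference in reflection requires 2 n t = (m + ½) λ.
Minimum at m = 0: t = λ / (4 n) = 401 / (4 × 1.53) = 65.5 nm.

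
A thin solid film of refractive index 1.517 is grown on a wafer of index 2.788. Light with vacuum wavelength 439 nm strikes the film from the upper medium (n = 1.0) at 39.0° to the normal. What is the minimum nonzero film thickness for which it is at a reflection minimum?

79.5 nm

At the upper boundary (n = 1.0 to n = 1.517) the reflected ray undergoes a half-wave phase shift.
At the lower boundary (n = 1.517 to n = 2.788) the reflected ray undergoes a half-wave phase shift.
The two reflections carry the same phase change, so no net offset.
With no net inversion, destructive interference in reflection requires 2 n t cos θ_r = (m + ½) λ.
Snell's law: 1.0 sin 39.0° = 1.517 sin θ_r → sin θ_r = 0.415, cos θ_r = 0.910.
Minimum at m = 0: t = λ / (4 n cos θ_r) = 439 / (4 × 1.517 × 0.910) = 79.5 nm.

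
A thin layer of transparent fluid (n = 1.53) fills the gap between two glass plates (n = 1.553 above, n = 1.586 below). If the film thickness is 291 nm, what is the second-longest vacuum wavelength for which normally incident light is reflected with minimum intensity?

At the upper boundary (n = 1.553 to n = 1.53) the reflected ray undergoes no phase shift.
Bottom surface (1.53 → 1.586): reflection off a higher-index medium gives a half-wave phase shift.
Net: one phase inversion between the two reflected rays.
For minimum reflection here: 2 n t = m λ.
λ = 2 n t / m. The second-longest wavelength is m = 2: λ = 2 × 1.53 × 291 / 2.00 = 445 nm.

445 nm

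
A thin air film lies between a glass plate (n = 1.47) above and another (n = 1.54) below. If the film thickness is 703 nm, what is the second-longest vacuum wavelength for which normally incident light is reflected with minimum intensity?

703 nm

At the upper boundary (n = 1.47 to n = 1.0) the reflected ray undergoes no phase shift.
At the lower boundary (n = 1.0 to n = 1.54) the reflected ray undergoes a half-wave phase shift.
Net: one phase inversion between the two reflected rays.
For dark reflection here: 2 n t = m λ.
λ = 2 n t / m. The second-longest wavelength is m = 2: λ = 2 × 1.0 × 703 / 2.00 = 703 nm.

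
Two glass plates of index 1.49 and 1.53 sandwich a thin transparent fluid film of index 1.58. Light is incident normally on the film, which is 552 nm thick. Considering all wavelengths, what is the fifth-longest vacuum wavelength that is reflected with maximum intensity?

Ray reflecting at the top interface goes from n = 1.49 toward n = 1.58: a half-wave phase shift.
At the lower boundary (n = 1.58 to n = 1.53) the reflected ray undergoes no phase shift.
Net: one phase inversion between the two reflected rays.
So the condition for constructive reflection is 2 n t = (m + ½) λ.
λ = 2 n t / (m + ½). The fifth-longest wavelength is m = 4: λ = 2 × 1.58 × 552 / 4.50 = 388 nm.

388 nm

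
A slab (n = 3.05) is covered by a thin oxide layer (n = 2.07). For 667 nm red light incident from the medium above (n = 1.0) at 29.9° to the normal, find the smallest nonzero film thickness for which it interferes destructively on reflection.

83.0 nm

At the upper boundary (n = 1.0 to n = 2.07) the reflected ray undergoes a half-wave phase shift.
Bottom surface (2.07 → 3.05): reflection off a higher-index medium gives a half-wave phase shift.
Zero or two π shifts → no net half-wave offset.
So the condition for destructive reflection is 2 n t cos θ_r = (m + ½) λ.
Snell's law: 1.0 sin 29.9° = 2.07 sin θ_r → sin θ_r = 0.241, cos θ_r = 0.971.
Minimum at m = 0: t = λ / (4 n cos θ_r) = 667 / (4 × 2.07 × 0.971) = 83.0 nm.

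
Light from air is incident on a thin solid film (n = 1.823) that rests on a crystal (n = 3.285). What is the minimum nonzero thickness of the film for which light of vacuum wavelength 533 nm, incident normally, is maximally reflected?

146 nm

Ray reflecting at the top interface goes from n = 1.0 toward n = 1.823: a half-wave phase shift.
Ray reflecting at the bottom interface goes from n = 1.823 toward n = 3.285: a half-wave phase shift.
Net: no relative phase inversion (both shifts match).
So the condition for constructive reflection is 2 n t = m λ.
Minimum nonzero at m = 1: t = λ / (2 n) = 533 / (2 × 1.823) = 146 nm.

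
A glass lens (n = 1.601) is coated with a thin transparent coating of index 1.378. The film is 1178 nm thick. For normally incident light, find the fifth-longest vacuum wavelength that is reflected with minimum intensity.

Top surface (1.0 → 1.378): reflection off a higher-index medium gives a half-wave phase shift.
Ray reflecting at the bottom interface goes from n = 1.378 toward n = 1.601: a half-wave phase shift.
Net: no relative phase inversion (both shifts match).
With no net inversion, destructive interference in reflection requires 2 n t = (m + ½) λ.
λ = 2 n t / (m + ½). The fifth-longest wavelength is m = 4: λ = 2 × 1.378 × 1178 / 4.50 = 721 nm.

721 nm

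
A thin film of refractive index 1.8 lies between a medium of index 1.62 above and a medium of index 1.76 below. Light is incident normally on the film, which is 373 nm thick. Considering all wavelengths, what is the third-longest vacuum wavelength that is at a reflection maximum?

At the upper boundary (n = 1.62 to n = 1.8) the reflected ray undergoes a half-wave phase shift.
Ray reflecting at the bottom interface goes from n = 1.8 toward n = 1.76: no phase shift.
The two reflections differ by half a wavelength.
For bright reflection here: 2 n t = (m + ½) λ.
λ = 2 n t / (m + ½). The third-longest wavelength is m = 2: λ = 2 × 1.8 × 373 / 2.50 = 537 nm.

537 nm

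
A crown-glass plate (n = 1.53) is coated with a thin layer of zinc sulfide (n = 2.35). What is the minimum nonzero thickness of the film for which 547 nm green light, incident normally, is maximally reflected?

58.2 nm

At the upper boundary (n = 1.0 to n = 2.35) the reflected ray undergoes a half-wave phase shift.
At the lower boundary (n = 2.35 to n = 1.53) the reflected ray undergoes no phase shift.
Exactly one π shift → a net half-wave offset.
With one net inversion, constructive interference in reflection requires 2 n t = (m + ½) λ.
Minimum at m = 0: t = λ / (4 n) = 547 / (4 × 2.35) = 58.2 nm.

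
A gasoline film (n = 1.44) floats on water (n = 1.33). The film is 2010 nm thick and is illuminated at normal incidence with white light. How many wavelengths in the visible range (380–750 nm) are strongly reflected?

Top surface (1.0 → 1.44): reflection off a higher-index medium gives a half-wave phase shift.
At the lower boundary (n = 1.44 to n = 1.33) the reflected ray undergoes no phase shift.
Net: one phase inversion between the two reflected rays.
So the condition for constructive reflection is 2 n t = (m + ½) λ.
λ = 2 n t / (m + ½) = 5789 / (m + ½) nm.
m=7: 772 nm (IR); m=8: 681 nm (visible); m=9: 609 nm (visible); m=10: 551 nm (visible); m=11: 503 nm (visible); m=12: 463 nm (visible); m=13: 429 nm (visible); m=14: 399 nm (visible); m=15: 373 nm (UV).

7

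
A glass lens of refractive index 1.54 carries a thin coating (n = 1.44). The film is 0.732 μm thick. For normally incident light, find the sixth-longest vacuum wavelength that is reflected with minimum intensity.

At the upper boundary (n = 1.0 to n = 1.44) the reflected ray undergoes a half-wave phase shift.
At the lower boundary (n = 1.44 to n = 1.54) the reflected ray undergoes a half-wave phase shift.
The two reflections carry the same phase change, so no net offset.
So the condition for destructive reflection is 2 n t = (m + ½) λ.
λ = 2 n t / (m + ½). The sixth-longest wavelength is m = 5: λ = 2 × 1.44 × 732 / 5.50 = 383 nm.

383 nm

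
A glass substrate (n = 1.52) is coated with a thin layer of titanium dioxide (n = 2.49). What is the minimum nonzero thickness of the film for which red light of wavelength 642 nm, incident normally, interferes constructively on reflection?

At the upper boundary (n = 1.0 to n = 2.49) the reflected ray undergoes a half-wave phase shift.
At the lower boundary (n = 2.49 to n = 1.52) the reflected ray undergoes no phase shift.
The two reflections differ by half a wavelength.
For maximum reflection here: 2 n t = (m + ½) λ.
Minimum at m = 0: t = λ / (4 n) = 642 / (4 × 2.49) = 64.5 nm.

64.5 nm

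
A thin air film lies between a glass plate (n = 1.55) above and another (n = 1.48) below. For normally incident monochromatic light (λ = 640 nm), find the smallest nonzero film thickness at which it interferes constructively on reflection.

Top surface (1.55 → 1.0): reflection off a lower-index medium gives no phase shift.
At the lower boundary (n = 1.0 to n = 1.48) the reflected ray undergoes a half-wave phase shift.
Net: one phase inversion between the two reflected rays.
For bright reflection here: 2 n t = (m + ½) λ.
Minimum at m = 0: t = λ / (4 n) = 640 / (4 × 1.0) = 160 nm.

160 nm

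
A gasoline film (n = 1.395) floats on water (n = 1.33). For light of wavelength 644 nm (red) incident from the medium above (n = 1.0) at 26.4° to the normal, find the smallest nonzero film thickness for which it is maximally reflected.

Ray reflecting at the top interface goes from n = 1.0 toward n = 1.395: a half-wave phase shift.
Ray reflecting at the bottom interface goes from n = 1.395 toward n = 1.33: no phase shift.
Exactly one π shift → a net half-wave offset.
So the condition for constructive reflection is 2 n t cos θ_r = (m + ½) λ.
Snell's law: 1.0 sin 26.4° = 1.395 sin θ_r → sin θ_r = 0.319, cos θ_r = 0.948.
Minimum at m = 0: t = λ / (4 n cos θ_r) = 644 / (4 × 1.395 × 0.948) = 122 nm.

122 nm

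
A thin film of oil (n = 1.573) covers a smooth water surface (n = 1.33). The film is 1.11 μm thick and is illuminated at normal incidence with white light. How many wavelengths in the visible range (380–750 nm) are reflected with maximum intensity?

4

At the upper boundary (n = 1.0 to n = 1.573) the reflected ray undergoes a half-wave phase shift.
At the lower boundary (n = 1.573 to n = 1.33) the reflected ray undergoes no phase shift.
Net: one phase inversion between the two reflected rays.
So the condition for constructive reflection is 2 n t = (m + ½) λ.
λ = 2 n t / (m + ½) = 3492 / (m + ½) nm.
m=4: 776 nm (IR); m=5: 635 nm (visible); m=6: 537 nm (visible); m=7: 466 nm (visible); m=8: 411 nm (visible); m=9: 368 nm (UV).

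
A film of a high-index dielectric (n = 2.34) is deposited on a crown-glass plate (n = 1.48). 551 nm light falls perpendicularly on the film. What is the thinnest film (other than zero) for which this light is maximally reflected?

58.9 nm

Ray reflecting at the top interface goes from n = 1.0 toward n = 2.34: a half-wave phase shift.
Ray reflecting at the bottom interface goes from n = 2.34 toward n = 1.48: no phase shift.
Net: one phase inversion between the two reflected rays.
So the condition for constructive reflection is 2 n t = (m + ½) λ.
Minimum at m = 0: t = λ / (4 n) = 551 / (4 × 2.34) = 58.9 nm.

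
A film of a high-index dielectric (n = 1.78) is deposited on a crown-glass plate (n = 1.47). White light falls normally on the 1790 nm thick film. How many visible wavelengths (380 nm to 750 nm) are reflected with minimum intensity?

Ray reflecting at the top interface goes from n = 1.0 toward n = 1.78: a half-wave phase shift.
At the lower boundary (n = 1.78 to n = 1.47) the reflected ray undergoes no phase shift.
Net: one phase inversion between the two reflected rays.
With one net inversion, destructive interference in reflection requires 2 n t = m λ.
λ = 2 n t / m = 6372 / m nm.
m=8: 797 nm (IR); m=9: 708 nm (visible); m=10: 637 nm (visible); m=11: 579 nm (visible); m=12: 531 nm (visible); m=13: 490 nm (visible); m=14: 455 nm (visible); m=15: 425 nm (visible); m=16: 398 nm (visible); m=17: 375 nm (UV).

8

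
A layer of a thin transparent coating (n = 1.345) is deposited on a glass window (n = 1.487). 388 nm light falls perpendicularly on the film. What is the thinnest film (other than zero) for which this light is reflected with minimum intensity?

Ray reflecting at the top interface goes from n = 1.0 toward n = 1.345: a half-wave phase shift.
Bottom surface (1.345 → 1.487): reflection off a higher-index medium gives a half-wave phase shift.
Net: no relative phase inversion (both shifts match).
For dark reflection here: 2 n t = (m + ½) λ.
Minimum at m = 0: t = λ / (4 n) = 388 / (4 × 1.345) = 72.1 nm.

72.1 nm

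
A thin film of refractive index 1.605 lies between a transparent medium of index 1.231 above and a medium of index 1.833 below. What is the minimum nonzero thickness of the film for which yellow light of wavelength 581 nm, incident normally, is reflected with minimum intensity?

At the upper boundary (n = 1.231 to n = 1.605) the reflected ray undergoes a half-wave phase shift.
Bottom surface (1.605 → 1.833): reflection off a higher-index medium gives a half-wave phase shift.
Zero or two π shifts → no net half-wave offset.
With no net inversion, destructive interference in reflection requires 2 n t = (m + ½) λ.
Minimum at m = 0: t = λ / (4 n) = 581 / (4 × 1.605) = 90.5 nm.

90.5 nm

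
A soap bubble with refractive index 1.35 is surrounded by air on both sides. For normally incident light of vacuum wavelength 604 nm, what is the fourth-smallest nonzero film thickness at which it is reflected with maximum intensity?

783 nm

Ray reflecting at the top interface goes from n = 1.0 toward n = 1.35: a half-wave phase shift.
Bottom surface (1.35 → 1.0): reflection off a lower-index medium gives no phase shift.
The two reflections differ by half a wavelength.
For strong reflection here: 2 n t = (m + ½) λ.
The fourth-smallest nonzero thickness corresponds to m = 3: t = (m + ½) λ / (2 n) = 3.50 × 604 / (2 × 1.35) = 783 nm.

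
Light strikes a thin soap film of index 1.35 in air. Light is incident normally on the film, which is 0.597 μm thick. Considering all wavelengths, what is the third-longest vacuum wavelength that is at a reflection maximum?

Ray reflecting at the top interface goes from n = 1.0 toward n = 1.35: a half-wave phase shift.
Ray reflecting at the bottom interface goes from n = 1.35 toward n = 1.0: no phase shift.
Exactly one π shift → a net half-wave offset.
So the condition for constructive reflection is 2 n t = (m + ½) λ.
λ = 2 n t / (m + ½). The third-longest wavelength is m = 2: λ = 2 × 1.35 × 597 / 2.50 = 645 nm.

645 nm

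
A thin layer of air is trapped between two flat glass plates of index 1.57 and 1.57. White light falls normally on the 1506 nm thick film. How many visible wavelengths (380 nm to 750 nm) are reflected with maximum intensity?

Ray reflecting at the top interface goes from n = 1.57 toward n = 1.0: no phase shift.
Ray reflecting at the bottom interface goes from n = 1.0 toward n = 1.57: a half-wave phase shift.
The two reflections differ by half a wavelength.
With one net inversion, constructive interference in reflection requires 2 n t = (m + ½) λ.
λ = 2 n t / (m + ½) = 3012 / (m + ½) nm.
m=3: 861 nm (IR); m=4: 669 nm (visible); m=5: 548 nm (visible); m=6: 463 nm (visible); m=7: 402 nm (visible); m=8: 354 nm (UV).

4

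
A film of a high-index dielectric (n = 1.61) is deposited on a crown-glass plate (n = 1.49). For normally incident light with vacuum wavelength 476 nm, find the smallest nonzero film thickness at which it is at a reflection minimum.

148 nm

Top surface (1.0 → 1.61): reflection off a higher-index medium gives a half-wave phase shift.
At the lower boundary (n = 1.61 to n = 1.49) the reflected ray undergoes no phase shift.
Net: one phase inversion between the two reflected rays.
With one net inversion, destructive interference in reflection requires 2 n t = m λ.
Minimum nonzero at m = 1: t = λ / (2 n) = 476 / (2 × 1.61) = 148 nm.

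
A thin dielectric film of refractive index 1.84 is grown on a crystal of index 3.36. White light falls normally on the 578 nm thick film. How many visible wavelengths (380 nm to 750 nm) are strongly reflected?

3

Ray reflecting at the top interface goes from n = 1.0 toward n = 1.84: a half-wave phase shift.
Ray reflecting at the bottom interface goes from n = 1.84 toward n = 3.36: a half-wave phase shift.
Zero or two π shifts → no net half-wave offset.
For maximum reflection here: 2 n t = m λ.
λ = 2 n t / m = 2127 / m nm.
m=2: 1064 nm (IR); m=3: 709 nm (visible); m=4: 532 nm (visible); m=5: 425 nm (visible); m=6: 355 nm (UV).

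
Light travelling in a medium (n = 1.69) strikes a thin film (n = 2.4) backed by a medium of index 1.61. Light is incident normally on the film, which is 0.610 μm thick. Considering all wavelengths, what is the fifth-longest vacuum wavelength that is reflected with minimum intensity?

At the upper boundary (n = 1.69 to n = 2.4) the reflected ray undergoes a half-wave phase shift.
Bottom surface (2.4 → 1.61): reflection off a lower-index medium gives no phase shift.
Exactly one π shift → a net half-wave offset.
For minimum reflection here: 2 n t = m λ.
λ = 2 n t / m. The fifth-longest wavelength is m = 5: λ = 2 × 2.4 × 610 / 5.00 = 586 nm.

586 nm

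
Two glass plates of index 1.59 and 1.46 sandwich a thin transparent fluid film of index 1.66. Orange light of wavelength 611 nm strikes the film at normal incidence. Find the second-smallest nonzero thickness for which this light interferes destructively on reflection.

368 nm

Top surface (1.59 → 1.66): reflection off a higher-index medium gives a half-wave phase shift.
Ray reflecting at the bottom interface goes from n = 1.66 toward n = 1.46: no phase shift.
Exactly one π shift → a net half-wave offset.
For minimum reflection here: 2 n t = m λ.
The second-smallest nonzero thickness corresponds to m = 2: t = m λ / (2 n) = 2.00 × 611 / (2 × 1.66) = 368 nm.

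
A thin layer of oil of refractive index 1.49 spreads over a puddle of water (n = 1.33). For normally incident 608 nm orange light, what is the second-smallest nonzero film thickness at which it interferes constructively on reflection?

Ray reflecting at the top interface goes from n = 1.0 toward n = 1.49: a half-wave phase shift.
Bottom surface (1.49 → 1.33): reflection off a lower-index medium gives no phase shift.
The two reflections differ by half a wavelength.
For maximum reflection here: 2 n t = (m + ½) λ.
The second-smallest nonzero thickness corresponds to m = 1: t = (m + ½) λ / (2 n) = 1.50 × 608 / (2 × 1.49) = 306 nm.

306 nm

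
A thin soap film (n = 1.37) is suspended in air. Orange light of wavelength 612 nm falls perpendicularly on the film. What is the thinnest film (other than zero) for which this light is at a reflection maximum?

112 nm

At the upper boundary (n = 1.0 to n = 1.37) the reflected ray undergoes a half-wave phase shift.
Bottom surface (1.37 → 1.0): reflection off a lower-index medium gives no phase shift.
Net: one phase inversion between the two reflected rays.
For maximum reflection here: 2 n t = (m + ½) λ.
Minimum at m = 0: t = λ / (4 n) = 612 / (4 × 1.37) = 112 nm.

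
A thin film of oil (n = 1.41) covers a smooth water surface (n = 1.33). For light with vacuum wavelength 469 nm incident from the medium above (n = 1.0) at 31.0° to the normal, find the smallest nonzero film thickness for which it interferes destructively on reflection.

179 nm

Top surface (1.0 → 1.41): reflection off a higher-index medium gives a half-wave phase shift.
Bottom surface (1.41 → 1.33): reflection off a lower-index medium gives no phase shift.
Net: one phase inversion between the two reflected rays.
For minimum reflection here: 2 n t cos θ_r = m λ.
Snell's law: 1.0 sin 31.0° = 1.41 sin θ_r → sin θ_r = 0.365, cos θ_r = 0.931.
Minimum nonzero at m = 1: t = λ / (2 n cos θ_r) = 469 / (2 × 1.41 × 0.931) = 179 nm.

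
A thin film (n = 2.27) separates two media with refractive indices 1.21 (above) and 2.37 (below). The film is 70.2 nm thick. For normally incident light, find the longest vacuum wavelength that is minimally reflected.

At the upper boundary (n = 1.21 to n = 2.27) the reflected ray undergoes a half-wave phase shift.
At the lower boundary (n = 2.27 to n = 2.37) the reflected ray undergoes a half-wave phase shift.
Net: no relative phase inversion (both shifts match).
For minimum reflection here: 2 n t = (m + ½) λ.
λ = 2 n t / (m + ½). The longest wavelength is m = 0: λ = 2 × 2.27 × 70.2 / 0.500 = 637 nm.

637 nm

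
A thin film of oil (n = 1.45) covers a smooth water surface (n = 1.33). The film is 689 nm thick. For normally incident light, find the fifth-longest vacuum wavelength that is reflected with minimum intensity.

At the upper boundary (n = 1.0 to n = 1.45) the reflected ray undergoes a half-wave phase shift.
Bottom surface (1.45 → 1.33): reflection off a lower-index medium gives no phase shift.
Exactly one π shift → a net half-wave offset.
With one net inversion, destructive interference in reflection requires 2 n t = m λ.
λ = 2 n t / m. The fifth-longest wavelength is m = 5: λ = 2 × 1.45 × 689 / 5.00 = 400 nm.

400 nm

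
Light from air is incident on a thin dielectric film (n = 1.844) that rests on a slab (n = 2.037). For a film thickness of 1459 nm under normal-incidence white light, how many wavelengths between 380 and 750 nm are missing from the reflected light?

7

Top surface (1.0 → 1.844): reflection off a higher-index medium gives a half-wave phase shift.
At the lower boundary (n = 1.844 to n = 2.037) the reflected ray undergoes a half-wave phase shift.
Net: no relative phase inversion (both shifts match).
For dark reflection here: 2 n t = (m + ½) λ.
λ = 2 n t / (m + ½) = 5381 / (m + ½) nm.
m=6: 828 nm (IR); m=7: 717 nm (visible); m=8: 633 nm (visible); m=9: 566 nm (visible); m=10: 512 nm (visible); m=11: 468 nm (visible); m=12: 430 nm (visible); m=13: 399 nm (visible); m=14: 371 nm (UV).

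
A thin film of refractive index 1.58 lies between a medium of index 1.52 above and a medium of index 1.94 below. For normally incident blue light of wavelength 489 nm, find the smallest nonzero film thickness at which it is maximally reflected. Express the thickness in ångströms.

1547 Å

Ray reflecting at the top interface goes from n = 1.52 toward n = 1.58: a half-wave phase shift.
At the lower boundary (n = 1.58 to n = 1.94) the reflected ray undergoes a half-wave phase shift.
Net: no relative phase inversion (both shifts match).
For bright reflection here: 2 n t = m λ.
Minimum nonzero at m = 1: t = λ / (2 n) = 489 / (2 × 1.58) = 155 nm.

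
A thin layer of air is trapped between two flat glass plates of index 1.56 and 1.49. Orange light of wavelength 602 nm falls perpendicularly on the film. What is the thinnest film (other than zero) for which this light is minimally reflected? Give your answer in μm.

0.301 μm

Top surface (1.56 → 1.0): reflection off a lower-index medium gives no phase shift.
Bottom surface (1.0 → 1.49): reflection off a higher-index medium gives a half-wave phase shift.
Exactly one π shift → a net half-wave offset.
For minimum reflection here: 2 n t = m λ.
Minimum nonzero at m = 1: t = λ / (2 n) = 602 / (2 × 1.0) = 301 nm.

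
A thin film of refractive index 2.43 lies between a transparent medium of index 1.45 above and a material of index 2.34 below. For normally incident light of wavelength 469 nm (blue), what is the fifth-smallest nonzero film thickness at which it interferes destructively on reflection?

483 nm

Top surface (1.45 → 2.43): reflection off a higher-index medium gives a half-wave phase shift.
At the lower boundary (n = 2.43 to n = 2.34) the reflected ray undergoes no phase shift.
Exactly one π shift → a net half-wave offset.
So the condition for destructive reflection is 2 n t = m λ.
The fifth-smallest nonzero thickness corresponds to m = 5: t = m λ / (2 n) = 5.00 × 469 / (2 × 2.43) = 483 nm.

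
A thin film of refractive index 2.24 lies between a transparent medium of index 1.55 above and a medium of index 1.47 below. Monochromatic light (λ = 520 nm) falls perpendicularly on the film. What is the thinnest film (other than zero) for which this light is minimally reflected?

116 nm

Ray reflecting at the top interface goes from n = 1.55 toward n = 2.24: a half-wave phase shift.
At the lower boundary (n = 2.24 to n = 1.47) the reflected ray undergoes no phase shift.
The two reflections differ by half a wavelength.
With one net inversion, destructive interference in reflection requires 2 n t = m λ.
Minimum nonzero at m = 1: t = λ / (2 n) = 520 / (2 × 2.24) = 116 nm.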